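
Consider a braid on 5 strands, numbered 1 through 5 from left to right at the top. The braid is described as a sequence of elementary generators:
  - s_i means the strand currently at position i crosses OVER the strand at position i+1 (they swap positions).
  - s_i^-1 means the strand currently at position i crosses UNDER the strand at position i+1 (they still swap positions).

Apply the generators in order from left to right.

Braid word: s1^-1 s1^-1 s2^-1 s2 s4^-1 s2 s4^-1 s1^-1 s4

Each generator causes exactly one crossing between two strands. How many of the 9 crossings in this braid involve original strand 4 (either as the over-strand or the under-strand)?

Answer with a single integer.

Answer: 3

Derivation:
Gen 1: crossing 1x2. Involves strand 4? no. Count so far: 0
Gen 2: crossing 2x1. Involves strand 4? no. Count so far: 0
Gen 3: crossing 2x3. Involves strand 4? no. Count so far: 0
Gen 4: crossing 3x2. Involves strand 4? no. Count so far: 0
Gen 5: crossing 4x5. Involves strand 4? yes. Count so far: 1
Gen 6: crossing 2x3. Involves strand 4? no. Count so far: 1
Gen 7: crossing 5x4. Involves strand 4? yes. Count so far: 2
Gen 8: crossing 1x3. Involves strand 4? no. Count so far: 2
Gen 9: crossing 4x5. Involves strand 4? yes. Count so far: 3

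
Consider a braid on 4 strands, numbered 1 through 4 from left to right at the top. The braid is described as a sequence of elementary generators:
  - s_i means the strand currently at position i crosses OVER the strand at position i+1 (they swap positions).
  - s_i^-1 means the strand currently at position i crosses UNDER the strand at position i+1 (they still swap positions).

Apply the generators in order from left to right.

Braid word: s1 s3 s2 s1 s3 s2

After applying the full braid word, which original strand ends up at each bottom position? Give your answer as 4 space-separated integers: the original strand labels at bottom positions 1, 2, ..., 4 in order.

Gen 1 (s1): strand 1 crosses over strand 2. Perm now: [2 1 3 4]
Gen 2 (s3): strand 3 crosses over strand 4. Perm now: [2 1 4 3]
Gen 3 (s2): strand 1 crosses over strand 4. Perm now: [2 4 1 3]
Gen 4 (s1): strand 2 crosses over strand 4. Perm now: [4 2 1 3]
Gen 5 (s3): strand 1 crosses over strand 3. Perm now: [4 2 3 1]
Gen 6 (s2): strand 2 crosses over strand 3. Perm now: [4 3 2 1]

Answer: 4 3 2 1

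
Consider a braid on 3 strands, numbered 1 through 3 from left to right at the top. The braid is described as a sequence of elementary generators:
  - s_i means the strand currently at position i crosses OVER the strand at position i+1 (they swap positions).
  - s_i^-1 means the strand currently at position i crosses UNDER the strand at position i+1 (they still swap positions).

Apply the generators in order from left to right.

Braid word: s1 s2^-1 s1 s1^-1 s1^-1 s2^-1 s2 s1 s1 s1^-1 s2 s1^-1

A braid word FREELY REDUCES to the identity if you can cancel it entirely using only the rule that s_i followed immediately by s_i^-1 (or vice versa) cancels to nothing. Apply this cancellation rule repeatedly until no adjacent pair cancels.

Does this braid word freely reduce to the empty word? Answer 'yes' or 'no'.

Gen 1 (s1): push. Stack: [s1]
Gen 2 (s2^-1): push. Stack: [s1 s2^-1]
Gen 3 (s1): push. Stack: [s1 s2^-1 s1]
Gen 4 (s1^-1): cancels prior s1. Stack: [s1 s2^-1]
Gen 5 (s1^-1): push. Stack: [s1 s2^-1 s1^-1]
Gen 6 (s2^-1): push. Stack: [s1 s2^-1 s1^-1 s2^-1]
Gen 7 (s2): cancels prior s2^-1. Stack: [s1 s2^-1 s1^-1]
Gen 8 (s1): cancels prior s1^-1. Stack: [s1 s2^-1]
Gen 9 (s1): push. Stack: [s1 s2^-1 s1]
Gen 10 (s1^-1): cancels prior s1. Stack: [s1 s2^-1]
Gen 11 (s2): cancels prior s2^-1. Stack: [s1]
Gen 12 (s1^-1): cancels prior s1. Stack: []
Reduced word: (empty)

Answer: yes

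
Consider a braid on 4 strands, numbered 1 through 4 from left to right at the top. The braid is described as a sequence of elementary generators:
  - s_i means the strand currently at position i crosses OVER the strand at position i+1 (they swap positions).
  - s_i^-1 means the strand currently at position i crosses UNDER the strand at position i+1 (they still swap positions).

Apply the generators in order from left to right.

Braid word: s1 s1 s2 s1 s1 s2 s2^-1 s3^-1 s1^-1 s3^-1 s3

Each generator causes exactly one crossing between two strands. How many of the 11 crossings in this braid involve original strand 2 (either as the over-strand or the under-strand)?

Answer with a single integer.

Answer: 8

Derivation:
Gen 1: crossing 1x2. Involves strand 2? yes. Count so far: 1
Gen 2: crossing 2x1. Involves strand 2? yes. Count so far: 2
Gen 3: crossing 2x3. Involves strand 2? yes. Count so far: 3
Gen 4: crossing 1x3. Involves strand 2? no. Count so far: 3
Gen 5: crossing 3x1. Involves strand 2? no. Count so far: 3
Gen 6: crossing 3x2. Involves strand 2? yes. Count so far: 4
Gen 7: crossing 2x3. Involves strand 2? yes. Count so far: 5
Gen 8: crossing 2x4. Involves strand 2? yes. Count so far: 6
Gen 9: crossing 1x3. Involves strand 2? no. Count so far: 6
Gen 10: crossing 4x2. Involves strand 2? yes. Count so far: 7
Gen 11: crossing 2x4. Involves strand 2? yes. Count so far: 8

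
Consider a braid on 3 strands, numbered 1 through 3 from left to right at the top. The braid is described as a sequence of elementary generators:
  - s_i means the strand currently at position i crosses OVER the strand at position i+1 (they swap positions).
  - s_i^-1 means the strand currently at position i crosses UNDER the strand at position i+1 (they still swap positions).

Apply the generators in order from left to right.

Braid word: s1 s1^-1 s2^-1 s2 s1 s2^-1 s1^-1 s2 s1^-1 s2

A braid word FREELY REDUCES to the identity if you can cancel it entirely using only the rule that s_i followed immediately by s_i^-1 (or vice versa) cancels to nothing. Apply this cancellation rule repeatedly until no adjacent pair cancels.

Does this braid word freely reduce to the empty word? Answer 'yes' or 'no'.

Gen 1 (s1): push. Stack: [s1]
Gen 2 (s1^-1): cancels prior s1. Stack: []
Gen 3 (s2^-1): push. Stack: [s2^-1]
Gen 4 (s2): cancels prior s2^-1. Stack: []
Gen 5 (s1): push. Stack: [s1]
Gen 6 (s2^-1): push. Stack: [s1 s2^-1]
Gen 7 (s1^-1): push. Stack: [s1 s2^-1 s1^-1]
Gen 8 (s2): push. Stack: [s1 s2^-1 s1^-1 s2]
Gen 9 (s1^-1): push. Stack: [s1 s2^-1 s1^-1 s2 s1^-1]
Gen 10 (s2): push. Stack: [s1 s2^-1 s1^-1 s2 s1^-1 s2]
Reduced word: s1 s2^-1 s1^-1 s2 s1^-1 s2

Answer: no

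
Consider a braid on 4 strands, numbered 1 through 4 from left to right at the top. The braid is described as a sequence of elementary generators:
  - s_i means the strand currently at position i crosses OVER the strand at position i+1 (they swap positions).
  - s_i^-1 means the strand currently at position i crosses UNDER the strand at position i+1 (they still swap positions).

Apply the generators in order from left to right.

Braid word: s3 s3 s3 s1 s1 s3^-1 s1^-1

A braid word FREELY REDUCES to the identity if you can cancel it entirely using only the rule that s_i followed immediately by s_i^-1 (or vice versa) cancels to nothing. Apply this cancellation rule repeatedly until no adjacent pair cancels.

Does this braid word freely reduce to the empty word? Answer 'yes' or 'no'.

Answer: no

Derivation:
Gen 1 (s3): push. Stack: [s3]
Gen 2 (s3): push. Stack: [s3 s3]
Gen 3 (s3): push. Stack: [s3 s3 s3]
Gen 4 (s1): push. Stack: [s3 s3 s3 s1]
Gen 5 (s1): push. Stack: [s3 s3 s3 s1 s1]
Gen 6 (s3^-1): push. Stack: [s3 s3 s3 s1 s1 s3^-1]
Gen 7 (s1^-1): push. Stack: [s3 s3 s3 s1 s1 s3^-1 s1^-1]
Reduced word: s3 s3 s3 s1 s1 s3^-1 s1^-1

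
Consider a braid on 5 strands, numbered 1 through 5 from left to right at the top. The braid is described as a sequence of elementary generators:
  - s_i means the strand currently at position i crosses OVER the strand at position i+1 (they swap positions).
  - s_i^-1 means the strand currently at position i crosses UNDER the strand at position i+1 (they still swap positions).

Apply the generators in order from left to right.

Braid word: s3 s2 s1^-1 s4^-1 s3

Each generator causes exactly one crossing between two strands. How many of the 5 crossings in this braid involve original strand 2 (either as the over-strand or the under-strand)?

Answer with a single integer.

Answer: 2

Derivation:
Gen 1: crossing 3x4. Involves strand 2? no. Count so far: 0
Gen 2: crossing 2x4. Involves strand 2? yes. Count so far: 1
Gen 3: crossing 1x4. Involves strand 2? no. Count so far: 1
Gen 4: crossing 3x5. Involves strand 2? no. Count so far: 1
Gen 5: crossing 2x5. Involves strand 2? yes. Count so far: 2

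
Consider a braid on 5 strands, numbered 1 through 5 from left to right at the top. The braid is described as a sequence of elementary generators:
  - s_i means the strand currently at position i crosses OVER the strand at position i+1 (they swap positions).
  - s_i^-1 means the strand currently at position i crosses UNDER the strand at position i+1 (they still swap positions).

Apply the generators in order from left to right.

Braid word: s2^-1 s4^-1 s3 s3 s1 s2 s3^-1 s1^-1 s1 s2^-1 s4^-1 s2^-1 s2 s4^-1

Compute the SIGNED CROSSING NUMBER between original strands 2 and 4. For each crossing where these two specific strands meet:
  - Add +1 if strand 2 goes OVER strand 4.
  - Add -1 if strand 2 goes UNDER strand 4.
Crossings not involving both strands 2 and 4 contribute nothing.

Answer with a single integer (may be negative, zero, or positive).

Gen 1: crossing 2x3. Both 2&4? no. Sum: 0
Gen 2: crossing 4x5. Both 2&4? no. Sum: 0
Gen 3: crossing 2x5. Both 2&4? no. Sum: 0
Gen 4: crossing 5x2. Both 2&4? no. Sum: 0
Gen 5: crossing 1x3. Both 2&4? no. Sum: 0
Gen 6: crossing 1x2. Both 2&4? no. Sum: 0
Gen 7: crossing 1x5. Both 2&4? no. Sum: 0
Gen 8: crossing 3x2. Both 2&4? no. Sum: 0
Gen 9: crossing 2x3. Both 2&4? no. Sum: 0
Gen 10: crossing 2x5. Both 2&4? no. Sum: 0
Gen 11: crossing 1x4. Both 2&4? no. Sum: 0
Gen 12: crossing 5x2. Both 2&4? no. Sum: 0
Gen 13: crossing 2x5. Both 2&4? no. Sum: 0
Gen 14: crossing 4x1. Both 2&4? no. Sum: 0

Answer: 0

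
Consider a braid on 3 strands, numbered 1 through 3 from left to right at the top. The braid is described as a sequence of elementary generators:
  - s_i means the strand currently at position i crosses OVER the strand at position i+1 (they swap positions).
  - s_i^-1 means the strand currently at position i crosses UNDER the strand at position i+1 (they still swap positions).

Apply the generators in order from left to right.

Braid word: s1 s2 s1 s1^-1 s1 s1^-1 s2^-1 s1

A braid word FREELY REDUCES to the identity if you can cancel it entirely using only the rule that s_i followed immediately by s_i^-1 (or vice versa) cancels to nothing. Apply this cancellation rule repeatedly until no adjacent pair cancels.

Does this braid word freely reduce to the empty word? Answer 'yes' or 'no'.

Gen 1 (s1): push. Stack: [s1]
Gen 2 (s2): push. Stack: [s1 s2]
Gen 3 (s1): push. Stack: [s1 s2 s1]
Gen 4 (s1^-1): cancels prior s1. Stack: [s1 s2]
Gen 5 (s1): push. Stack: [s1 s2 s1]
Gen 6 (s1^-1): cancels prior s1. Stack: [s1 s2]
Gen 7 (s2^-1): cancels prior s2. Stack: [s1]
Gen 8 (s1): push. Stack: [s1 s1]
Reduced word: s1 s1

Answer: no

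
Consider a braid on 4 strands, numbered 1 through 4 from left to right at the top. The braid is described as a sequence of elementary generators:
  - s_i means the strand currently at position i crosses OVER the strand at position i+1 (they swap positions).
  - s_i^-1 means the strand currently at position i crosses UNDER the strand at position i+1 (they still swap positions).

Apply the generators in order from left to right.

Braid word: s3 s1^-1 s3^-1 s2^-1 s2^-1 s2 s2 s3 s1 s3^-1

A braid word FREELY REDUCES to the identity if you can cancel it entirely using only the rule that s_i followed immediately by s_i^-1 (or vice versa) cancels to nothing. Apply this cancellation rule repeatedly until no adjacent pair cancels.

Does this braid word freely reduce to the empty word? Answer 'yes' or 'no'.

Gen 1 (s3): push. Stack: [s3]
Gen 2 (s1^-1): push. Stack: [s3 s1^-1]
Gen 3 (s3^-1): push. Stack: [s3 s1^-1 s3^-1]
Gen 4 (s2^-1): push. Stack: [s3 s1^-1 s3^-1 s2^-1]
Gen 5 (s2^-1): push. Stack: [s3 s1^-1 s3^-1 s2^-1 s2^-1]
Gen 6 (s2): cancels prior s2^-1. Stack: [s3 s1^-1 s3^-1 s2^-1]
Gen 7 (s2): cancels prior s2^-1. Stack: [s3 s1^-1 s3^-1]
Gen 8 (s3): cancels prior s3^-1. Stack: [s3 s1^-1]
Gen 9 (s1): cancels prior s1^-1. Stack: [s3]
Gen 10 (s3^-1): cancels prior s3. Stack: []
Reduced word: (empty)

Answer: yes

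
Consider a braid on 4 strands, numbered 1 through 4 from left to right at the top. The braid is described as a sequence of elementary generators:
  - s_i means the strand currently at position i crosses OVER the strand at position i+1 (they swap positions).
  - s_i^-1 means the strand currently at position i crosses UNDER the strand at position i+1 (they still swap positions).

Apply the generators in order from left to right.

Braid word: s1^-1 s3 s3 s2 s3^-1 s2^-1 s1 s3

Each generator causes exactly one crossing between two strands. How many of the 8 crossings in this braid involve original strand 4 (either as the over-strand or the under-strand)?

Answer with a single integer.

Gen 1: crossing 1x2. Involves strand 4? no. Count so far: 0
Gen 2: crossing 3x4. Involves strand 4? yes. Count so far: 1
Gen 3: crossing 4x3. Involves strand 4? yes. Count so far: 2
Gen 4: crossing 1x3. Involves strand 4? no. Count so far: 2
Gen 5: crossing 1x4. Involves strand 4? yes. Count so far: 3
Gen 6: crossing 3x4. Involves strand 4? yes. Count so far: 4
Gen 7: crossing 2x4. Involves strand 4? yes. Count so far: 5
Gen 8: crossing 3x1. Involves strand 4? no. Count so far: 5

Answer: 5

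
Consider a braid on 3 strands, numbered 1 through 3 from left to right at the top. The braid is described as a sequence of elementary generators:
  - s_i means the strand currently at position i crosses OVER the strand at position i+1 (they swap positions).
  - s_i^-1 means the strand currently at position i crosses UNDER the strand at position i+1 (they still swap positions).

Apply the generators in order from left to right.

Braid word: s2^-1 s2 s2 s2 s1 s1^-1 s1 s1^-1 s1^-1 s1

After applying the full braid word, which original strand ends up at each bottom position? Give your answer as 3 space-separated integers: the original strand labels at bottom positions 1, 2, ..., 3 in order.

Answer: 1 2 3

Derivation:
Gen 1 (s2^-1): strand 2 crosses under strand 3. Perm now: [1 3 2]
Gen 2 (s2): strand 3 crosses over strand 2. Perm now: [1 2 3]
Gen 3 (s2): strand 2 crosses over strand 3. Perm now: [1 3 2]
Gen 4 (s2): strand 3 crosses over strand 2. Perm now: [1 2 3]
Gen 5 (s1): strand 1 crosses over strand 2. Perm now: [2 1 3]
Gen 6 (s1^-1): strand 2 crosses under strand 1. Perm now: [1 2 3]
Gen 7 (s1): strand 1 crosses over strand 2. Perm now: [2 1 3]
Gen 8 (s1^-1): strand 2 crosses under strand 1. Perm now: [1 2 3]
Gen 9 (s1^-1): strand 1 crosses under strand 2. Perm now: [2 1 3]
Gen 10 (s1): strand 2 crosses over strand 1. Perm now: [1 2 3]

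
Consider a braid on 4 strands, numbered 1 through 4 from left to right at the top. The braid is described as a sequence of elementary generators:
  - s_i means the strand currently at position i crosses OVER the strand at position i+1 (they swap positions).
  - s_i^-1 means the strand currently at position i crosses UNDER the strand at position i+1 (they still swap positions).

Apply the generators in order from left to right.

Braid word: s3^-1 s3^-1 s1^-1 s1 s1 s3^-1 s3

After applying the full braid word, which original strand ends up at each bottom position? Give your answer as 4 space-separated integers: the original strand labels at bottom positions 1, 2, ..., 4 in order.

Answer: 2 1 3 4

Derivation:
Gen 1 (s3^-1): strand 3 crosses under strand 4. Perm now: [1 2 4 3]
Gen 2 (s3^-1): strand 4 crosses under strand 3. Perm now: [1 2 3 4]
Gen 3 (s1^-1): strand 1 crosses under strand 2. Perm now: [2 1 3 4]
Gen 4 (s1): strand 2 crosses over strand 1. Perm now: [1 2 3 4]
Gen 5 (s1): strand 1 crosses over strand 2. Perm now: [2 1 3 4]
Gen 6 (s3^-1): strand 3 crosses under strand 4. Perm now: [2 1 4 3]
Gen 7 (s3): strand 4 crosses over strand 3. Perm now: [2 1 3 4]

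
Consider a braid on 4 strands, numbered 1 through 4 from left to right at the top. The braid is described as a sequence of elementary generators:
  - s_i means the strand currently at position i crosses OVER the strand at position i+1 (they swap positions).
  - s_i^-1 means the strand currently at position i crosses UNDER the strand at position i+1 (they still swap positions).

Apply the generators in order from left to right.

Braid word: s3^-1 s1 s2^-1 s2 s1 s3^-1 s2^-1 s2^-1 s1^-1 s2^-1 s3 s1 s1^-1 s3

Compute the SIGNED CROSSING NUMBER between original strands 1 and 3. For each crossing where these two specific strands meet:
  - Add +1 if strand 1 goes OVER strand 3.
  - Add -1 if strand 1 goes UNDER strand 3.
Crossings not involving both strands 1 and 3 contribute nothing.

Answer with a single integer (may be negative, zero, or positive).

Answer: -1

Derivation:
Gen 1: crossing 3x4. Both 1&3? no. Sum: 0
Gen 2: crossing 1x2. Both 1&3? no. Sum: 0
Gen 3: crossing 1x4. Both 1&3? no. Sum: 0
Gen 4: crossing 4x1. Both 1&3? no. Sum: 0
Gen 5: crossing 2x1. Both 1&3? no. Sum: 0
Gen 6: crossing 4x3. Both 1&3? no. Sum: 0
Gen 7: crossing 2x3. Both 1&3? no. Sum: 0
Gen 8: crossing 3x2. Both 1&3? no. Sum: 0
Gen 9: crossing 1x2. Both 1&3? no. Sum: 0
Gen 10: 1 under 3. Both 1&3? yes. Contrib: -1. Sum: -1
Gen 11: crossing 1x4. Both 1&3? no. Sum: -1
Gen 12: crossing 2x3. Both 1&3? no. Sum: -1
Gen 13: crossing 3x2. Both 1&3? no. Sum: -1
Gen 14: crossing 4x1. Both 1&3? no. Sum: -1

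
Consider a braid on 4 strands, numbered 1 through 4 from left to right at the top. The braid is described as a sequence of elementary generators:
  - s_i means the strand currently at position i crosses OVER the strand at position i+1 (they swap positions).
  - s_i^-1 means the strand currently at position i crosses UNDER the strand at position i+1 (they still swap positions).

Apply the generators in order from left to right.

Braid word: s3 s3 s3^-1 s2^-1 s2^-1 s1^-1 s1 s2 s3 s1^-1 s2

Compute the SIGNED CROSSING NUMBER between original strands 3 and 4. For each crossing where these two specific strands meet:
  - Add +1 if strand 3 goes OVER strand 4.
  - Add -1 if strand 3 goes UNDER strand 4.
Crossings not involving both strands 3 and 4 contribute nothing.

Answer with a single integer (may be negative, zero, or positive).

Gen 1: 3 over 4. Both 3&4? yes. Contrib: +1. Sum: 1
Gen 2: 4 over 3. Both 3&4? yes. Contrib: -1. Sum: 0
Gen 3: 3 under 4. Both 3&4? yes. Contrib: -1. Sum: -1
Gen 4: crossing 2x4. Both 3&4? no. Sum: -1
Gen 5: crossing 4x2. Both 3&4? no. Sum: -1
Gen 6: crossing 1x2. Both 3&4? no. Sum: -1
Gen 7: crossing 2x1. Both 3&4? no. Sum: -1
Gen 8: crossing 2x4. Both 3&4? no. Sum: -1
Gen 9: crossing 2x3. Both 3&4? no. Sum: -1
Gen 10: crossing 1x4. Both 3&4? no. Sum: -1
Gen 11: crossing 1x3. Both 3&4? no. Sum: -1

Answer: -1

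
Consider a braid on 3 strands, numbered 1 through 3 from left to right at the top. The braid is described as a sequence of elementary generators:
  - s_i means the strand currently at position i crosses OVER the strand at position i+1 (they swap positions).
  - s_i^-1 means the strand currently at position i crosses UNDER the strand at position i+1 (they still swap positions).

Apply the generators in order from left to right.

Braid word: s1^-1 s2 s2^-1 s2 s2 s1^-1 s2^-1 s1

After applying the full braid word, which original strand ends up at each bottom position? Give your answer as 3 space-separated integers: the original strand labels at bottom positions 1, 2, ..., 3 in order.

Answer: 3 1 2

Derivation:
Gen 1 (s1^-1): strand 1 crosses under strand 2. Perm now: [2 1 3]
Gen 2 (s2): strand 1 crosses over strand 3. Perm now: [2 3 1]
Gen 3 (s2^-1): strand 3 crosses under strand 1. Perm now: [2 1 3]
Gen 4 (s2): strand 1 crosses over strand 3. Perm now: [2 3 1]
Gen 5 (s2): strand 3 crosses over strand 1. Perm now: [2 1 3]
Gen 6 (s1^-1): strand 2 crosses under strand 1. Perm now: [1 2 3]
Gen 7 (s2^-1): strand 2 crosses under strand 3. Perm now: [1 3 2]
Gen 8 (s1): strand 1 crosses over strand 3. Perm now: [3 1 2]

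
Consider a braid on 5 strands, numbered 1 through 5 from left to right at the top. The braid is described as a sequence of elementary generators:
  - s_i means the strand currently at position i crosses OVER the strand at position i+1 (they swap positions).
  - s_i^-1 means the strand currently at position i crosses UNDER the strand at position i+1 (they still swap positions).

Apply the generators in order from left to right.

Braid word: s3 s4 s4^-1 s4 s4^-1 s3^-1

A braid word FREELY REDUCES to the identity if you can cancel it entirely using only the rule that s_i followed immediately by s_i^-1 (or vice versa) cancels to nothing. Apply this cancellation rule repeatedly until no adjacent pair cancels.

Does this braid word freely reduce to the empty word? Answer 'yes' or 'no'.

Answer: yes

Derivation:
Gen 1 (s3): push. Stack: [s3]
Gen 2 (s4): push. Stack: [s3 s4]
Gen 3 (s4^-1): cancels prior s4. Stack: [s3]
Gen 4 (s4): push. Stack: [s3 s4]
Gen 5 (s4^-1): cancels prior s4. Stack: [s3]
Gen 6 (s3^-1): cancels prior s3. Stack: []
Reduced word: (empty)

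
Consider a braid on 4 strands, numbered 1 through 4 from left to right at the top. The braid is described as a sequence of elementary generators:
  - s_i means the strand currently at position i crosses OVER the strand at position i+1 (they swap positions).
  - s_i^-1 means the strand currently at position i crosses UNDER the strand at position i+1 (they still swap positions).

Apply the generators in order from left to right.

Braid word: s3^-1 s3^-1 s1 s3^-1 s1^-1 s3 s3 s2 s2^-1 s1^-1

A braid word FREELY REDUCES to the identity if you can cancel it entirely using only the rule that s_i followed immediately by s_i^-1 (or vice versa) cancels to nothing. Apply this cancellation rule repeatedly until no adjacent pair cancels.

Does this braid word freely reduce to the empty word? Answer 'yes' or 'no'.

Gen 1 (s3^-1): push. Stack: [s3^-1]
Gen 2 (s3^-1): push. Stack: [s3^-1 s3^-1]
Gen 3 (s1): push. Stack: [s3^-1 s3^-1 s1]
Gen 4 (s3^-1): push. Stack: [s3^-1 s3^-1 s1 s3^-1]
Gen 5 (s1^-1): push. Stack: [s3^-1 s3^-1 s1 s3^-1 s1^-1]
Gen 6 (s3): push. Stack: [s3^-1 s3^-1 s1 s3^-1 s1^-1 s3]
Gen 7 (s3): push. Stack: [s3^-1 s3^-1 s1 s3^-1 s1^-1 s3 s3]
Gen 8 (s2): push. Stack: [s3^-1 s3^-1 s1 s3^-1 s1^-1 s3 s3 s2]
Gen 9 (s2^-1): cancels prior s2. Stack: [s3^-1 s3^-1 s1 s3^-1 s1^-1 s3 s3]
Gen 10 (s1^-1): push. Stack: [s3^-1 s3^-1 s1 s3^-1 s1^-1 s3 s3 s1^-1]
Reduced word: s3^-1 s3^-1 s1 s3^-1 s1^-1 s3 s3 s1^-1

Answer: no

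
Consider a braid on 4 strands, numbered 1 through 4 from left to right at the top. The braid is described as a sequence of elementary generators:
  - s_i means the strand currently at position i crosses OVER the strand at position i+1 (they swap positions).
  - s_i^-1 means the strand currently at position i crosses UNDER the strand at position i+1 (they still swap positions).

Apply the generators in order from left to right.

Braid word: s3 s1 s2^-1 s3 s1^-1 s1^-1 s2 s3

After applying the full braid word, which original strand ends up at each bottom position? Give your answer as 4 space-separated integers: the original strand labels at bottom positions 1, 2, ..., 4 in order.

Gen 1 (s3): strand 3 crosses over strand 4. Perm now: [1 2 4 3]
Gen 2 (s1): strand 1 crosses over strand 2. Perm now: [2 1 4 3]
Gen 3 (s2^-1): strand 1 crosses under strand 4. Perm now: [2 4 1 3]
Gen 4 (s3): strand 1 crosses over strand 3. Perm now: [2 4 3 1]
Gen 5 (s1^-1): strand 2 crosses under strand 4. Perm now: [4 2 3 1]
Gen 6 (s1^-1): strand 4 crosses under strand 2. Perm now: [2 4 3 1]
Gen 7 (s2): strand 4 crosses over strand 3. Perm now: [2 3 4 1]
Gen 8 (s3): strand 4 crosses over strand 1. Perm now: [2 3 1 4]

Answer: 2 3 1 4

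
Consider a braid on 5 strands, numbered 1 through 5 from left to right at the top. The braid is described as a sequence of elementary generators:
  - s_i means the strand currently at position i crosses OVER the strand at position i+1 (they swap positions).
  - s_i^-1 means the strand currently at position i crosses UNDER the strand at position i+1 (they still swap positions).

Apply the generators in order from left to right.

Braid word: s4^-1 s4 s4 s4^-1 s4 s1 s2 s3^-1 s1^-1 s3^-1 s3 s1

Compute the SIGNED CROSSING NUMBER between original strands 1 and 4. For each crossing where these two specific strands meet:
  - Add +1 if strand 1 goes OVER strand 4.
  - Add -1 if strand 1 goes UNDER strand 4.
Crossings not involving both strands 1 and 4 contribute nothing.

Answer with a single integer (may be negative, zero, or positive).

Gen 1: crossing 4x5. Both 1&4? no. Sum: 0
Gen 2: crossing 5x4. Both 1&4? no. Sum: 0
Gen 3: crossing 4x5. Both 1&4? no. Sum: 0
Gen 4: crossing 5x4. Both 1&4? no. Sum: 0
Gen 5: crossing 4x5. Both 1&4? no. Sum: 0
Gen 6: crossing 1x2. Both 1&4? no. Sum: 0
Gen 7: crossing 1x3. Both 1&4? no. Sum: 0
Gen 8: crossing 1x5. Both 1&4? no. Sum: 0
Gen 9: crossing 2x3. Both 1&4? no. Sum: 0
Gen 10: crossing 5x1. Both 1&4? no. Sum: 0
Gen 11: crossing 1x5. Both 1&4? no. Sum: 0
Gen 12: crossing 3x2. Both 1&4? no. Sum: 0

Answer: 0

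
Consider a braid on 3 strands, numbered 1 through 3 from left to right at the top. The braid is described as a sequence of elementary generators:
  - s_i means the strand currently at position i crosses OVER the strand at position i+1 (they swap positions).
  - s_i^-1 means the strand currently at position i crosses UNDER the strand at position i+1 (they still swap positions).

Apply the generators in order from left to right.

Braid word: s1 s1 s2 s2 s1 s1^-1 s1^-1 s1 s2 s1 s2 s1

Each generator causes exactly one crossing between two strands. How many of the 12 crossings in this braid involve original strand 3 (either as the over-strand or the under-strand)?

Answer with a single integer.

Answer: 5

Derivation:
Gen 1: crossing 1x2. Involves strand 3? no. Count so far: 0
Gen 2: crossing 2x1. Involves strand 3? no. Count so far: 0
Gen 3: crossing 2x3. Involves strand 3? yes. Count so far: 1
Gen 4: crossing 3x2. Involves strand 3? yes. Count so far: 2
Gen 5: crossing 1x2. Involves strand 3? no. Count so far: 2
Gen 6: crossing 2x1. Involves strand 3? no. Count so far: 2
Gen 7: crossing 1x2. Involves strand 3? no. Count so far: 2
Gen 8: crossing 2x1. Involves strand 3? no. Count so far: 2
Gen 9: crossing 2x3. Involves strand 3? yes. Count so far: 3
Gen 10: crossing 1x3. Involves strand 3? yes. Count so far: 4
Gen 11: crossing 1x2. Involves strand 3? no. Count so far: 4
Gen 12: crossing 3x2. Involves strand 3? yes. Count so far: 5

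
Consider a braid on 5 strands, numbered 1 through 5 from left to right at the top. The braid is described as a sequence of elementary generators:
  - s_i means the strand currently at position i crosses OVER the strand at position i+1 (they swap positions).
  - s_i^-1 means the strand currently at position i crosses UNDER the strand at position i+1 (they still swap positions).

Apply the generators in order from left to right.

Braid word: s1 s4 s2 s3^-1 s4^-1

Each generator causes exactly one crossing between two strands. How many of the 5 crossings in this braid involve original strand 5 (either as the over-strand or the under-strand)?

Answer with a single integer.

Gen 1: crossing 1x2. Involves strand 5? no. Count so far: 0
Gen 2: crossing 4x5. Involves strand 5? yes. Count so far: 1
Gen 3: crossing 1x3. Involves strand 5? no. Count so far: 1
Gen 4: crossing 1x5. Involves strand 5? yes. Count so far: 2
Gen 5: crossing 1x4. Involves strand 5? no. Count so far: 2

Answer: 2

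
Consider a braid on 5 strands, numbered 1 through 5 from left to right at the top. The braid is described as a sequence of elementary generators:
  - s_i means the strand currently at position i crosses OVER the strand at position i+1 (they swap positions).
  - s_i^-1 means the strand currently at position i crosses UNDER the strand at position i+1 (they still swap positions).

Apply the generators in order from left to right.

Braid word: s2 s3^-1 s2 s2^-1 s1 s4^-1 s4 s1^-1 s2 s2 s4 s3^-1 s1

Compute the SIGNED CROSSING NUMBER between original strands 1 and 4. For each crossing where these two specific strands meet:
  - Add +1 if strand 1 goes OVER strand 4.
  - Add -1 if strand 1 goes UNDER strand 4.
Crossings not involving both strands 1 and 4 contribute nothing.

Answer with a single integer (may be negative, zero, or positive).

Gen 1: crossing 2x3. Both 1&4? no. Sum: 0
Gen 2: crossing 2x4. Both 1&4? no. Sum: 0
Gen 3: crossing 3x4. Both 1&4? no. Sum: 0
Gen 4: crossing 4x3. Both 1&4? no. Sum: 0
Gen 5: crossing 1x3. Both 1&4? no. Sum: 0
Gen 6: crossing 2x5. Both 1&4? no. Sum: 0
Gen 7: crossing 5x2. Both 1&4? no. Sum: 0
Gen 8: crossing 3x1. Both 1&4? no. Sum: 0
Gen 9: crossing 3x4. Both 1&4? no. Sum: 0
Gen 10: crossing 4x3. Both 1&4? no. Sum: 0
Gen 11: crossing 2x5. Both 1&4? no. Sum: 0
Gen 12: crossing 4x5. Both 1&4? no. Sum: 0
Gen 13: crossing 1x3. Both 1&4? no. Sum: 0

Answer: 0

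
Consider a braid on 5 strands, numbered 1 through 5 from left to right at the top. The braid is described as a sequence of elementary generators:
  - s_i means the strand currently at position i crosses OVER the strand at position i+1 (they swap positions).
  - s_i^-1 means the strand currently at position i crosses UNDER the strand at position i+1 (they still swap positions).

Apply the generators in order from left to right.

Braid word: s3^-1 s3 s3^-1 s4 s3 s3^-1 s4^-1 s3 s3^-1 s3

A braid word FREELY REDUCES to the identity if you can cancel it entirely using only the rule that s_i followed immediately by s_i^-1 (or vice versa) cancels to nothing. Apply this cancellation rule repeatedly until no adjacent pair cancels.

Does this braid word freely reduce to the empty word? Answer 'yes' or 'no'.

Gen 1 (s3^-1): push. Stack: [s3^-1]
Gen 2 (s3): cancels prior s3^-1. Stack: []
Gen 3 (s3^-1): push. Stack: [s3^-1]
Gen 4 (s4): push. Stack: [s3^-1 s4]
Gen 5 (s3): push. Stack: [s3^-1 s4 s3]
Gen 6 (s3^-1): cancels prior s3. Stack: [s3^-1 s4]
Gen 7 (s4^-1): cancels prior s4. Stack: [s3^-1]
Gen 8 (s3): cancels prior s3^-1. Stack: []
Gen 9 (s3^-1): push. Stack: [s3^-1]
Gen 10 (s3): cancels prior s3^-1. Stack: []
Reduced word: (empty)

Answer: yes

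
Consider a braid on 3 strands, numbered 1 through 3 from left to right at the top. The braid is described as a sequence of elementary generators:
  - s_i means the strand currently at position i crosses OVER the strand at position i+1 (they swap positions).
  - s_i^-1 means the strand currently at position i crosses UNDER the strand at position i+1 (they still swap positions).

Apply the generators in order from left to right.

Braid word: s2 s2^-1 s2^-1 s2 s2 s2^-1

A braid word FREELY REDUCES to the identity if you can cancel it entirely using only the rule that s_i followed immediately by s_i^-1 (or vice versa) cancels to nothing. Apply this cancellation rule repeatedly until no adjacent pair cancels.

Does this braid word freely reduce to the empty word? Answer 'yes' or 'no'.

Answer: yes

Derivation:
Gen 1 (s2): push. Stack: [s2]
Gen 2 (s2^-1): cancels prior s2. Stack: []
Gen 3 (s2^-1): push. Stack: [s2^-1]
Gen 4 (s2): cancels prior s2^-1. Stack: []
Gen 5 (s2): push. Stack: [s2]
Gen 6 (s2^-1): cancels prior s2. Stack: []
Reduced word: (empty)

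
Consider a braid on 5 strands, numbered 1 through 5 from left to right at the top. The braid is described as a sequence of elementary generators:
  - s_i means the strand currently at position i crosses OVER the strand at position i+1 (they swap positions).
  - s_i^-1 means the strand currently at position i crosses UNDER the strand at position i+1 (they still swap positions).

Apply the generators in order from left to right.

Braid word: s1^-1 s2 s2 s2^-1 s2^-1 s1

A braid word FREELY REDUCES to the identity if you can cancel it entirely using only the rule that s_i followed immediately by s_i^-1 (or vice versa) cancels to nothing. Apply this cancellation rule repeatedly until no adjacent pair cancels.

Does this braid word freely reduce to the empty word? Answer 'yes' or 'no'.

Answer: yes

Derivation:
Gen 1 (s1^-1): push. Stack: [s1^-1]
Gen 2 (s2): push. Stack: [s1^-1 s2]
Gen 3 (s2): push. Stack: [s1^-1 s2 s2]
Gen 4 (s2^-1): cancels prior s2. Stack: [s1^-1 s2]
Gen 5 (s2^-1): cancels prior s2. Stack: [s1^-1]
Gen 6 (s1): cancels prior s1^-1. Stack: []
Reduced word: (empty)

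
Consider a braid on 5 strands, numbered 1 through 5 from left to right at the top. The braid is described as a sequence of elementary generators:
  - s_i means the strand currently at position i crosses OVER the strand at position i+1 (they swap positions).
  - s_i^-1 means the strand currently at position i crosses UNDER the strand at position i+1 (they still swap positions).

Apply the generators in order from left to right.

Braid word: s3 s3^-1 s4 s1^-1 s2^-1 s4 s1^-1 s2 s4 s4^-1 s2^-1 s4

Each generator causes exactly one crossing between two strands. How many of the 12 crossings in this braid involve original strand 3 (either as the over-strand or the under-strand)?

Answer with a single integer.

Gen 1: crossing 3x4. Involves strand 3? yes. Count so far: 1
Gen 2: crossing 4x3. Involves strand 3? yes. Count so far: 2
Gen 3: crossing 4x5. Involves strand 3? no. Count so far: 2
Gen 4: crossing 1x2. Involves strand 3? no. Count so far: 2
Gen 5: crossing 1x3. Involves strand 3? yes. Count so far: 3
Gen 6: crossing 5x4. Involves strand 3? no. Count so far: 3
Gen 7: crossing 2x3. Involves strand 3? yes. Count so far: 4
Gen 8: crossing 2x1. Involves strand 3? no. Count so far: 4
Gen 9: crossing 4x5. Involves strand 3? no. Count so far: 4
Gen 10: crossing 5x4. Involves strand 3? no. Count so far: 4
Gen 11: crossing 1x2. Involves strand 3? no. Count so far: 4
Gen 12: crossing 4x5. Involves strand 3? no. Count so far: 4

Answer: 4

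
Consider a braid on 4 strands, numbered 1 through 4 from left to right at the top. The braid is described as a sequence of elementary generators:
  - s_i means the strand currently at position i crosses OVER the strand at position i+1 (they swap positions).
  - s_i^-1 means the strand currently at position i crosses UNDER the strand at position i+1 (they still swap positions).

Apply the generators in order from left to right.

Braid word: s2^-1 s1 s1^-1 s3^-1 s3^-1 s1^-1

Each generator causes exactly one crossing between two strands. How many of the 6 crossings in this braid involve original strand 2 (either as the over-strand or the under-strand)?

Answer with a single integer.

Answer: 3

Derivation:
Gen 1: crossing 2x3. Involves strand 2? yes. Count so far: 1
Gen 2: crossing 1x3. Involves strand 2? no. Count so far: 1
Gen 3: crossing 3x1. Involves strand 2? no. Count so far: 1
Gen 4: crossing 2x4. Involves strand 2? yes. Count so far: 2
Gen 5: crossing 4x2. Involves strand 2? yes. Count so far: 3
Gen 6: crossing 1x3. Involves strand 2? no. Count so far: 3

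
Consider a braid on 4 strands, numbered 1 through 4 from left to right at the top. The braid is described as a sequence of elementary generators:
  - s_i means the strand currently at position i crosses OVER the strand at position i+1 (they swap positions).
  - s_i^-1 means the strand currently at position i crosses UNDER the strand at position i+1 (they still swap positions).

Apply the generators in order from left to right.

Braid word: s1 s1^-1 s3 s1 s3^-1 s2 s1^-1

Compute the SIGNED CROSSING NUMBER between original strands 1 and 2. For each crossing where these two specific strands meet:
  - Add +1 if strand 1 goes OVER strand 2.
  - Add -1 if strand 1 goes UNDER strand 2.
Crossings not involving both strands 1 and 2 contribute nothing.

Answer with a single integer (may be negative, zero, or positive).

Gen 1: 1 over 2. Both 1&2? yes. Contrib: +1. Sum: 1
Gen 2: 2 under 1. Both 1&2? yes. Contrib: +1. Sum: 2
Gen 3: crossing 3x4. Both 1&2? no. Sum: 2
Gen 4: 1 over 2. Both 1&2? yes. Contrib: +1. Sum: 3
Gen 5: crossing 4x3. Both 1&2? no. Sum: 3
Gen 6: crossing 1x3. Both 1&2? no. Sum: 3
Gen 7: crossing 2x3. Both 1&2? no. Sum: 3

Answer: 3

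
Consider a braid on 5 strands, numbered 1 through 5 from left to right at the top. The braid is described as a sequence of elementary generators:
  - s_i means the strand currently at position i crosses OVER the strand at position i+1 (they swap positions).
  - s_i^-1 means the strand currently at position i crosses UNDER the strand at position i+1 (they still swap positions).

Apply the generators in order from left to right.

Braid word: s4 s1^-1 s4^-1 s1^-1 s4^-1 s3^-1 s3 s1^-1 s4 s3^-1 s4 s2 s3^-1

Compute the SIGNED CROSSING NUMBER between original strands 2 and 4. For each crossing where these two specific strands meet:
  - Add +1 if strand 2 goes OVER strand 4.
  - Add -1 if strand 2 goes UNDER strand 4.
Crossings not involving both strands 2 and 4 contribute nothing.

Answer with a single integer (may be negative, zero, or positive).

Answer: 0

Derivation:
Gen 1: crossing 4x5. Both 2&4? no. Sum: 0
Gen 2: crossing 1x2. Both 2&4? no. Sum: 0
Gen 3: crossing 5x4. Both 2&4? no. Sum: 0
Gen 4: crossing 2x1. Both 2&4? no. Sum: 0
Gen 5: crossing 4x5. Both 2&4? no. Sum: 0
Gen 6: crossing 3x5. Both 2&4? no. Sum: 0
Gen 7: crossing 5x3. Both 2&4? no. Sum: 0
Gen 8: crossing 1x2. Both 2&4? no. Sum: 0
Gen 9: crossing 5x4. Both 2&4? no. Sum: 0
Gen 10: crossing 3x4. Both 2&4? no. Sum: 0
Gen 11: crossing 3x5. Both 2&4? no. Sum: 0
Gen 12: crossing 1x4. Both 2&4? no. Sum: 0
Gen 13: crossing 1x5. Both 2&4? no. Sum: 0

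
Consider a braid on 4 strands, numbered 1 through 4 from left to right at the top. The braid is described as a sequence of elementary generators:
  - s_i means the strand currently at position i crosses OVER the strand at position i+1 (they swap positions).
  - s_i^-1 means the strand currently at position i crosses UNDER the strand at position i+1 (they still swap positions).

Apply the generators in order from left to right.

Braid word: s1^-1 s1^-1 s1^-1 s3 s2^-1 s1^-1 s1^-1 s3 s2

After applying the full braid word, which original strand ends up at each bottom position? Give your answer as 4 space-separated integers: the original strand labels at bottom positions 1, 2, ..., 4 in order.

Gen 1 (s1^-1): strand 1 crosses under strand 2. Perm now: [2 1 3 4]
Gen 2 (s1^-1): strand 2 crosses under strand 1. Perm now: [1 2 3 4]
Gen 3 (s1^-1): strand 1 crosses under strand 2. Perm now: [2 1 3 4]
Gen 4 (s3): strand 3 crosses over strand 4. Perm now: [2 1 4 3]
Gen 5 (s2^-1): strand 1 crosses under strand 4. Perm now: [2 4 1 3]
Gen 6 (s1^-1): strand 2 crosses under strand 4. Perm now: [4 2 1 3]
Gen 7 (s1^-1): strand 4 crosses under strand 2. Perm now: [2 4 1 3]
Gen 8 (s3): strand 1 crosses over strand 3. Perm now: [2 4 3 1]
Gen 9 (s2): strand 4 crosses over strand 3. Perm now: [2 3 4 1]

Answer: 2 3 4 1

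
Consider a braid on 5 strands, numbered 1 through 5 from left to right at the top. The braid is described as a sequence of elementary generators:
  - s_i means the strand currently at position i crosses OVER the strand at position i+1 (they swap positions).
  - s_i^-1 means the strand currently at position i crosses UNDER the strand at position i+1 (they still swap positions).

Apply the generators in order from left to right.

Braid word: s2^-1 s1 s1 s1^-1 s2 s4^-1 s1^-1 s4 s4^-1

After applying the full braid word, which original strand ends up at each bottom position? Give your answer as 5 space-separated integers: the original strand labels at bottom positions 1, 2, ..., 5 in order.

Gen 1 (s2^-1): strand 2 crosses under strand 3. Perm now: [1 3 2 4 5]
Gen 2 (s1): strand 1 crosses over strand 3. Perm now: [3 1 2 4 5]
Gen 3 (s1): strand 3 crosses over strand 1. Perm now: [1 3 2 4 5]
Gen 4 (s1^-1): strand 1 crosses under strand 3. Perm now: [3 1 2 4 5]
Gen 5 (s2): strand 1 crosses over strand 2. Perm now: [3 2 1 4 5]
Gen 6 (s4^-1): strand 4 crosses under strand 5. Perm now: [3 2 1 5 4]
Gen 7 (s1^-1): strand 3 crosses under strand 2. Perm now: [2 3 1 5 4]
Gen 8 (s4): strand 5 crosses over strand 4. Perm now: [2 3 1 4 5]
Gen 9 (s4^-1): strand 4 crosses under strand 5. Perm now: [2 3 1 5 4]

Answer: 2 3 1 5 4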